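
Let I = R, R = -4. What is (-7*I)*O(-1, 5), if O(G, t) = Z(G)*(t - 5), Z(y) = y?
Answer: 0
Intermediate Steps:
I = -4
O(G, t) = G*(-5 + t) (O(G, t) = G*(t - 5) = G*(-5 + t))
(-7*I)*O(-1, 5) = (-7*(-4))*(-(-5 + 5)) = 28*(-1*0) = 28*0 = 0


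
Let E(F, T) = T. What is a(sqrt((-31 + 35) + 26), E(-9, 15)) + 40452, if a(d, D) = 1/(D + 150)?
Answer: 6674581/165 ≈ 40452.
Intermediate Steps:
a(d, D) = 1/(150 + D)
a(sqrt((-31 + 35) + 26), E(-9, 15)) + 40452 = 1/(150 + 15) + 40452 = 1/165 + 40452 = 6674581/165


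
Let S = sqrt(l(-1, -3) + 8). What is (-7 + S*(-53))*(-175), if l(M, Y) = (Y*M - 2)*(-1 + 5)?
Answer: 1225 + 18550*sqrt(3) ≈ 33355.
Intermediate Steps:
l(M, Y) = -8 + 4*M*Y (l(M, Y) = (M*Y - 2)*4 = (-2 + M*Y)*4 = -8 + 4*M*Y)
S = 2*sqrt(3) (S = sqrt((-8 + 4*(-1)*(-3)) + 8) = sqrt((-8 + 12) + 8) = sqrt(4 + 8) = sqrt(12) = 2*sqrt(3) ≈ 3.4641)
(-7 + S*(-53))*(-175) = (-7 + (2*sqrt(3))*(-53))*(-175) = (-7 - 106*sqrt(3))*(-175) = 1225 + 18550*sqrt(3)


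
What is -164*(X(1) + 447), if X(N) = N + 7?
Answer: -74620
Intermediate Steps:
X(N) = 7 + N
-164*(X(1) + 447) = -164*((7 + 1) + 447) = -164*(8 + 447) = -164*455 = -74620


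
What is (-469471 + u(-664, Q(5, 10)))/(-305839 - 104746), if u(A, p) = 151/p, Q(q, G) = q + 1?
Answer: 563335/492702 ≈ 1.1434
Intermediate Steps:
Q(q, G) = 1 + q
(-469471 + u(-664, Q(5, 10)))/(-305839 - 104746) = (-469471 + 151/(1 + 5))/(-305839 - 104746) = (-469471 + 151/6)/(-410585) = (-469471 + 151*(⅙))*(-1/410585) = (-469471 + 151/6)*(-1/410585) = -2816675/6*(-1/410585) = 563335/492702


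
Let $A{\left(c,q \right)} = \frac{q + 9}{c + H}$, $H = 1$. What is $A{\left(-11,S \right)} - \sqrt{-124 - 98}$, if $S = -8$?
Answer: $- \frac{1}{10} - i \sqrt{222} \approx -0.1 - 14.9 i$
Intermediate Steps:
$A{\left(c,q \right)} = \frac{9 + q}{1 + c}$ ($A{\left(c,q \right)} = \frac{q + 9}{c + 1} = \frac{9 + q}{1 + c}$)
$A{\left(-11,S \right)} - \sqrt{-124 - 98} = \frac{9 - 8}{1 - 11} - \sqrt{-124 - 98} = \frac{1}{-10} \cdot 1 - \sqrt{-222} = \left(- \frac{1}{10}\right) 1 - i \sqrt{222} = - \frac{1}{10} - i \sqrt{222}$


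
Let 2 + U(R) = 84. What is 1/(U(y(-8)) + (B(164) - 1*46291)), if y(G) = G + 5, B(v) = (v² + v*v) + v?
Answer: 1/7747 ≈ 0.00012908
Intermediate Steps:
B(v) = v + 2*v² (B(v) = (v² + v²) + v = 2*v² + v = v + 2*v²)
y(G) = 5 + G
U(R) = 82 (U(R) = -2 + 84 = 82)
1/(U(y(-8)) + (B(164) - 1*46291)) = 1/(82 + (164*(1 + 2*164) - 1*46291)) = 1/(82 + (164*(1 + 328) - 46291)) = 1/(82 + (164*329 - 46291)) = 1/(82 + (53956 - 46291)) = 1/(82 + 7665) = 1/7747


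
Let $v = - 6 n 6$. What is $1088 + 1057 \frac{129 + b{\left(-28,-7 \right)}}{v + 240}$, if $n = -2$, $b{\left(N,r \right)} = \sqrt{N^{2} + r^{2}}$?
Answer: $\frac{158603}{104} + \frac{7399 \sqrt{17}}{312} \approx 1622.8$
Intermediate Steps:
$v = 72$ ($v = \left(-6\right) \left(-2\right) 6 = 12 \cdot 6 = 72$)
$1088 + 1057 \frac{129 + b{\left(-28,-7 \right)}}{v + 240} = 1088 + 1057 \frac{129 + \sqrt{\left(-28\right)^{2} + \left(-7\right)^{2}}}{72 + 240} = 1088 + 1057 \frac{129 + \sqrt{784 + 49}}{312} = 1088 + 1057 \left(129 + \sqrt{833}\right) \frac{1}{312} = 1088 + 1057 \left(129 + 7 \sqrt{17}\right) \frac{1}{312} = 1088 + 1057 \left(\frac{43}{104} + \frac{7 \sqrt{17}}{312}\right) = 1088 + \left(\frac{45451}{104} + \frac{7399 \sqrt{17}}{312}\right) = \frac{158603}{104} + \frac{7399 \sqrt{17}}{312}$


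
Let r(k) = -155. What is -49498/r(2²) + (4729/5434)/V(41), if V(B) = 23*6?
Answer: 37118887211/116233260 ≈ 319.35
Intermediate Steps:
V(B) = 138
-49498/r(2²) + (4729/5434)/V(41) = -49498/(-155) + (4729/5434)/138 = -49498*(-1/155) + (4729*(1/5434))*(1/138) = 49498/155 + (4729/5434)*(1/138) = 49498/155 + 4729/749892 = 37118887211/116233260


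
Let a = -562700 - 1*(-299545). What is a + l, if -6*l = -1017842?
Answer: -280544/3 ≈ -93515.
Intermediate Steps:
l = 508921/3 (l = -1/6*(-1017842) = 508921/3 ≈ 1.6964e+5)
a = -263155 (a = -562700 + 299545 = -263155)
a + l = -263155 + 508921/3 = -280544/3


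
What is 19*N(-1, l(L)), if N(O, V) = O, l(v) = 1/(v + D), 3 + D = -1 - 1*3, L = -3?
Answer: -19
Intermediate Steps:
D = -7 (D = -3 + (-1 - 1*3) = -3 + (-1 - 3) = -3 - 4 = -7)
l(v) = 1/(-7 + v) (l(v) = 1/(v - 7) = 1/(-7 + v))
19*N(-1, l(L)) = 19*(-1) = -19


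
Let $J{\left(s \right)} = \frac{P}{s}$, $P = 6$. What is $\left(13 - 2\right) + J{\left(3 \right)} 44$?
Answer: $99$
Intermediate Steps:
$J{\left(s \right)} = \frac{6}{s}$
$\left(13 - 2\right) + J{\left(3 \right)} 44 = \left(13 - 2\right) + \frac{6}{3} \cdot 44 = \left(13 - 2\right) + 6 \cdot \frac{1}{3} \cdot 44 = 11 + 2 \cdot 44 = 11 + 88 = 99$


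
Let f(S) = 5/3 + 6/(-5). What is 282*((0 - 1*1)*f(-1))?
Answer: -658/5 ≈ -131.60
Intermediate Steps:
f(S) = 7/15 (f(S) = 5*(⅓) + 6*(-⅕) = 5/3 - 6/5 = 7/15)
282*((0 - 1*1)*f(-1)) = 282*((0 - 1*1)*(7/15)) = 282*((0 - 1)*(7/15)) = 282*(-1*7/15) = 282*(-7/15) = -658/5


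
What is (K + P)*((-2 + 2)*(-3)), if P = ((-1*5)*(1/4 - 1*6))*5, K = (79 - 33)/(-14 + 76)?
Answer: 0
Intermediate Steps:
K = 23/31 (K = 46/62 = 46*(1/62) = 23/31 ≈ 0.74194)
P = 575/4 (P = -5*(¼ - 6)*5 = -5*(-23/4)*5 = (115/4)*5 = 575/4 ≈ 143.75)
(K + P)*((-2 + 2)*(-3)) = (23/31 + 575/4)*((-2 + 2)*(-3)) = 17917*(0*(-3))/124 = (17917/124)*0 = 0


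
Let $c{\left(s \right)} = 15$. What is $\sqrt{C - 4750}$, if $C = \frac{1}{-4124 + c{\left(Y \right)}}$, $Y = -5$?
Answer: $\frac{3 i \sqrt{8910937651}}{4109} \approx 68.92 i$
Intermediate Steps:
$C = - \frac{1}{4109}$ ($C = \frac{1}{-4124 + 15} = \frac{1}{-4109} = - \frac{1}{4109} \approx -0.00024337$)
$\sqrt{C - 4750} = \sqrt{- \frac{1}{4109} - 4750} = \sqrt{- \frac{19517751}{4109}} = \frac{3 i \sqrt{8910937651}}{4109}$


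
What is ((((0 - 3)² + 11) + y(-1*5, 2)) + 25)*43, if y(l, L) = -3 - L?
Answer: 1720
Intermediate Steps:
((((0 - 3)² + 11) + y(-1*5, 2)) + 25)*43 = ((((0 - 3)² + 11) + (-3 - 1*2)) + 25)*43 = ((((-3)² + 11) + (-3 - 2)) + 25)*43 = (((9 + 11) - 5) + 25)*43 = ((20 - 5) + 25)*43 = (15 + 25)*43 = 40*43 = 1720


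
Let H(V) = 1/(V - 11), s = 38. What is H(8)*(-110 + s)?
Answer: 24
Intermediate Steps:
H(V) = 1/(-11 + V)
H(8)*(-110 + s) = (-110 + 38)/(-11 + 8) = -72/(-3) = -1/3*(-72) = 24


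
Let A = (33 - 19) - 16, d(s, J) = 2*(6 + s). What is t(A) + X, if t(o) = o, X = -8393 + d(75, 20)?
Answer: -8233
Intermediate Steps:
d(s, J) = 12 + 2*s
A = -2 (A = 14 - 16 = -2)
X = -8231 (X = -8393 + (12 + 2*75) = -8393 + (12 + 150) = -8393 + 162 = -8231)
t(A) + X = -2 - 8231 = -8233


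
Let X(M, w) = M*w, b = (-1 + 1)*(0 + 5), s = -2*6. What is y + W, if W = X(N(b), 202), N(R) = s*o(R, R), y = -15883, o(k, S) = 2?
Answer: -20731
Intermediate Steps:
s = -12
b = 0 (b = 0*5 = 0)
N(R) = -24 (N(R) = -12*2 = -24)
W = -4848 (W = -24*202 = -4848)
y + W = -15883 - 4848 = -20731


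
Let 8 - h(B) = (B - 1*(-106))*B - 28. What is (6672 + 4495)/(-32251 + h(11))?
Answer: -11167/33502 ≈ -0.33332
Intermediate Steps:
h(B) = 36 - B*(106 + B) (h(B) = 8 - ((B - 1*(-106))*B - 28) = 8 - ((B + 106)*B - 28) = 8 - ((106 + B)*B - 28) = 8 - (B*(106 + B) - 28) = 8 - (-28 + B*(106 + B)) = 8 + (28 - B*(106 + B)) = 36 - B*(106 + B))
(6672 + 4495)/(-32251 + h(11)) = (6672 + 4495)/(-32251 + (36 - 1*11² - 106*11)) = 11167/(-32251 + (36 - 1*121 - 1166)) = 11167/(-32251 + (36 - 121 - 1166)) = 11167/(-32251 - 1251) = 11167/(-33502) = 11167*(-1/33502) = -11167/33502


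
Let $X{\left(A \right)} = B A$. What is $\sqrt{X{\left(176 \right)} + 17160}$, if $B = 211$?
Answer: $2 \sqrt{13574} \approx 233.02$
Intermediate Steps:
$X{\left(A \right)} = 211 A$
$\sqrt{X{\left(176 \right)} + 17160} = \sqrt{211 \cdot 176 + 17160} = \sqrt{37136 + 17160} = \sqrt{54296} = 2 \sqrt{13574}$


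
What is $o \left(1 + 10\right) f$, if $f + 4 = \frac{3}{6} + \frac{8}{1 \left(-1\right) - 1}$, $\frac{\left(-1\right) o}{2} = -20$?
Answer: $-3300$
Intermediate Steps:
$o = 40$ ($o = \left(-2\right) \left(-20\right) = 40$)
$f = - \frac{15}{2}$ ($f = -4 + \left(\frac{3}{6} + \frac{8}{1 \left(-1\right) - 1}\right) = -4 + \left(3 \cdot \frac{1}{6} + \frac{8}{-1 - 1}\right) = -4 + \left(\frac{1}{2} + \frac{8}{-2}\right) = -4 + \left(\frac{1}{2} + 8 \left(- \frac{1}{2}\right)\right) = -4 + \left(\frac{1}{2} - 4\right) = -4 - \frac{7}{2} = - \frac{15}{2} \approx -7.5$)
$o \left(1 + 10\right) f = 40 \left(1 + 10\right) \left(- \frac{15}{2}\right) = 40 \cdot 11 \left(- \frac{15}{2}\right) = 440 \left(- \frac{15}{2}\right) = -3300$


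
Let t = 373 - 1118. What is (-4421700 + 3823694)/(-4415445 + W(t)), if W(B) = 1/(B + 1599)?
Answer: 510697124/3770790029 ≈ 0.13544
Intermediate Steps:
t = -745
W(B) = 1/(1599 + B)
(-4421700 + 3823694)/(-4415445 + W(t)) = (-4421700 + 3823694)/(-4415445 + 1/(1599 - 745)) = -598006/(-4415445 + 1/854) = -598006/(-3770790029/854) = -598006*(-854/3770790029) = 510697124/3770790029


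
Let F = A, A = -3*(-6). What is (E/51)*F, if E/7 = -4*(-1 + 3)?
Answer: -336/17 ≈ -19.765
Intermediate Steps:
A = 18
F = 18
E = -56 (E = 7*(-4*(-1 + 3)) = 7*(-4*2) = 7*(-8) = -56)
(E/51)*F = (-56/51)*18 = ((1/51)*(-56))*18 = -56/51*18 = -336/17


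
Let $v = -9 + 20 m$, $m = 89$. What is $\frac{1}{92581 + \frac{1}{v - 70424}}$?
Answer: $\frac{68653}{6355963392} \approx 1.0801 \cdot 10^{-5}$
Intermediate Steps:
$v = 1771$ ($v = -9 + 20 \cdot 89 = -9 + 1780 = 1771$)
$\frac{1}{92581 + \frac{1}{v - 70424}} = \frac{1}{92581 + \frac{1}{1771 - 70424}} = \frac{1}{92581 + \frac{1}{-68653}} = \frac{1}{92581 - \frac{1}{68653}} = \frac{1}{\frac{6355963392}{68653}} = \frac{68653}{6355963392}$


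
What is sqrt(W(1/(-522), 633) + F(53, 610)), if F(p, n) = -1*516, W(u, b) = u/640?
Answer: I*sqrt(24995865745)/6960 ≈ 22.716*I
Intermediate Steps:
W(u, b) = u/640 (W(u, b) = u*(1/640) = u/640)
F(p, n) = -516
sqrt(W(1/(-522), 633) + F(53, 610)) = sqrt((1/640)/(-522) - 516) = sqrt((1/640)*(-1/522) - 516) = sqrt(-1/334080 - 516) = sqrt(-172385281/334080) = I*sqrt(24995865745)/6960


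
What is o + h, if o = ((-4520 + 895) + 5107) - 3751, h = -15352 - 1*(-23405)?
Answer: 5784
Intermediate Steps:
h = 8053 (h = -15352 + 23405 = 8053)
o = -2269 (o = (-3625 + 5107) - 3751 = 1482 - 3751 = -2269)
o + h = -2269 + 8053 = 5784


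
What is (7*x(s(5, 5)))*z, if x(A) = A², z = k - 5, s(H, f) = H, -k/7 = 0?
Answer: -875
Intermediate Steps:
k = 0 (k = -7*0 = 0)
z = -5 (z = 0 - 5 = -5)
(7*x(s(5, 5)))*z = (7*5²)*(-5) = (7*25)*(-5) = 175*(-5) = -875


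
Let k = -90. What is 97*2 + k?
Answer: 104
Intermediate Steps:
97*2 + k = 97*2 - 90 = 194 - 90 = 104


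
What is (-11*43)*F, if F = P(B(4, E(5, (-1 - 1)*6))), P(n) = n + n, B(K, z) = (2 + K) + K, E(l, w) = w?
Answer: -9460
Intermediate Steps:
B(K, z) = 2 + 2*K
P(n) = 2*n
F = 20 (F = 2*(2 + 2*4) = 2*(2 + 8) = 2*10 = 20)
(-11*43)*F = -11*43*20 = -473*20 = -9460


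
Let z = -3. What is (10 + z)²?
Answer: 49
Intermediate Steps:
(10 + z)² = (10 - 3)² = 7² = 49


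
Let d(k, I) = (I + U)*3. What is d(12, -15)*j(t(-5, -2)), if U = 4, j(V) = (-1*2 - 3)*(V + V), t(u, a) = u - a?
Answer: -990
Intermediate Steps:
j(V) = -10*V (j(V) = (-2 - 3)*(2*V) = -10*V)
d(k, I) = 12 + 3*I (d(k, I) = (I + 4)*3 = (4 + I)*3 = 12 + 3*I)
d(12, -15)*j(t(-5, -2)) = (12 + 3*(-15))*(-10*(-5 - 1*(-2))) = (12 - 45)*(-10*(-5 + 2)) = -(-330)*(-3) = -33*30 = -990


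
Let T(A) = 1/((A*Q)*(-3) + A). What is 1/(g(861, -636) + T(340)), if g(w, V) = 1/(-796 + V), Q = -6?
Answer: -2312680/1257 ≈ -1839.8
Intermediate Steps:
T(A) = 1/(19*A) (T(A) = 1/((A*(-6))*(-3) + A) = 1/(-6*A*(-3) + A) = 1/(18*A + A) = 1/(19*A))
1/(g(861, -636) + T(340)) = 1/(1/(-796 - 636) + (1/19)/340) = 1/(1/(-1432) + (1/19)*(1/340)) = 1/(-1/1432 + 1/6460) = 1/(-1257/2312680) = -2312680/1257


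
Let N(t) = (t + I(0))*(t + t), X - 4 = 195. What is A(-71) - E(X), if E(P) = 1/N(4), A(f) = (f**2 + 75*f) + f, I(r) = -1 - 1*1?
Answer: -5681/16 ≈ -355.06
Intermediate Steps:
X = 199 (X = 4 + 195 = 199)
I(r) = -2 (I(r) = -1 - 1 = -2)
N(t) = 2*t*(-2 + t) (N(t) = (t - 2)*(t + t) = (-2 + t)*(2*t) = 2*t*(-2 + t))
A(f) = f**2 + 76*f
E(P) = 1/16 (E(P) = 1/(2*4*(-2 + 4)) = 1/(2*4*2) = 1/16)
A(-71) - E(X) = -71*(76 - 71) - 1*1/16 = -71*5 - 1/16 = -355 - 1/16 = -5681/16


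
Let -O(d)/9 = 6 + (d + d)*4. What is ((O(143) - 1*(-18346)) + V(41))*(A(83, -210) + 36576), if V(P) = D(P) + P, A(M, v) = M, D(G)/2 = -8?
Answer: 294041839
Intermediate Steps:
D(G) = -16 (D(G) = 2*(-8) = -16)
O(d) = -54 - 72*d (O(d) = -9*(6 + (d + d)*4) = -9*(6 + (2*d)*4) = -9*(6 + 8*d) = -54 - 72*d)
V(P) = -16 + P
((O(143) - 1*(-18346)) + V(41))*(A(83, -210) + 36576) = (((-54 - 72*143) - 1*(-18346)) + (-16 + 41))*(83 + 36576) = (((-54 - 10296) + 18346) + 25)*36659 = ((-10350 + 18346) + 25)*36659 = (7996 + 25)*36659 = 8021*36659 = 294041839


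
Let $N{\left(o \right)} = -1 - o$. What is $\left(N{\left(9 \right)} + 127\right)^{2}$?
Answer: $13689$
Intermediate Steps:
$\left(N{\left(9 \right)} + 127\right)^{2} = \left(\left(-1 - 9\right) + 127\right)^{2} = \left(-10 + 127\right)^{2} = 117^{2} = 13689$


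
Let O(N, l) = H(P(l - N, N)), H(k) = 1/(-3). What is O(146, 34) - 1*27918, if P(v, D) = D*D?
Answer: -83755/3 ≈ -27918.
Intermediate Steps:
P(v, D) = D**2
H(k) = -1/3
O(N, l) = -1/3
O(146, 34) - 1*27918 = -1/3 - 1*27918 = -1/3 - 27918 = -83755/3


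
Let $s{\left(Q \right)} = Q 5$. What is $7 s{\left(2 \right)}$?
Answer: $70$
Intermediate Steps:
$s{\left(Q \right)} = 5 Q$
$7 s{\left(2 \right)} = 7 \cdot 5 \cdot 2 = 7 \cdot 10 = 70$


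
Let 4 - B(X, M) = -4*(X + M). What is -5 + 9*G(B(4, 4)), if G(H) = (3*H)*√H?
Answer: 5827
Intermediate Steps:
B(X, M) = 4 + 4*M + 4*X (B(X, M) = 4 - (-4)*(X + M) = 4 - (-4)*(M + X) = 4 - (-4*M - 4*X) = 4 + (4*M + 4*X) = 4 + 4*M + 4*X)
G(H) = 3*H^(3/2)
-5 + 9*G(B(4, 4)) = -5 + 9*(3*(4 + 4*4 + 4*4)^(3/2)) = -5 + 9*(3*(4 + 16 + 16)^(3/2)) = -5 + 9*(3*36^(3/2)) = -5 + 9*(3*216) = -5 + 9*648 = -5 + 5832 = 5827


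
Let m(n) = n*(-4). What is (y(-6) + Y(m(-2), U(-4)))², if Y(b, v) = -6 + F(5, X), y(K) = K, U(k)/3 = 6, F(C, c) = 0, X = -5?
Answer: 144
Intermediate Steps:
m(n) = -4*n
U(k) = 18 (U(k) = 3*6 = 18)
Y(b, v) = -6 (Y(b, v) = -6 + 0 = -6)
(y(-6) + Y(m(-2), U(-4)))² = (-6 - 6)² = (-12)² = 144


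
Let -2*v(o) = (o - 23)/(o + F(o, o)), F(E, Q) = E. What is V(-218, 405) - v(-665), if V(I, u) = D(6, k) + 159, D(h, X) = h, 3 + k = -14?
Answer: 109897/665 ≈ 165.26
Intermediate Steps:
k = -17 (k = -3 - 14 = -17)
v(o) = -(-23 + o)/(4*o) (v(o) = -(o - 23)/(2*(o + o)) = -(-23 + o)/(2*(2*o)) = -(-23 + o)*1/(2*o)/2 = -(-23 + o)/(4*o))
V(I, u) = 165 (V(I, u) = 6 + 159 = 165)
V(-218, 405) - v(-665) = 165 - (23 - 1*(-665))/(4*(-665)) = 165 - (-1)*(23 + 665)/(4*665) = 165 - (-1)*688/(4*665) = 165 - 1*(-172/665) = 165 + 172/665 = 109897/665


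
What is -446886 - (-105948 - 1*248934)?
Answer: -92004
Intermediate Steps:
-446886 - (-105948 - 1*248934) = -446886 - (-105948 - 248934) = -446886 - 1*(-354882) = -446886 + 354882 = -92004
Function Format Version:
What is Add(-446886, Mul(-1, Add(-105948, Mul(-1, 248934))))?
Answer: -92004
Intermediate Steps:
Add(-446886, Mul(-1, Add(-105948, Mul(-1, 248934)))) = Add(-446886, Mul(-1, Add(-105948, -248934))) = Add(-446886, Mul(-1, -354882)) = Add(-446886, 354882) = -92004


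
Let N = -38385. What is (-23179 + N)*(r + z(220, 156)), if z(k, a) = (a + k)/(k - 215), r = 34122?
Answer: -10526582104/5 ≈ -2.1053e+9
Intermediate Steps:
z(k, a) = (a + k)/(-215 + k)
(-23179 + N)*(r + z(220, 156)) = (-23179 - 38385)*(34122 + (156 + 220)/(-215 + 220)) = -61564*(34122 + 376/5) = -61564*170986/5 = -10526582104/5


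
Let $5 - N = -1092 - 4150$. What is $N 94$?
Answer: $493218$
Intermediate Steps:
$N = 5247$ ($N = 5 - \left(-1092 - 4150\right) = 5 - -5242 = 5 + 5242 = 5247$)
$N 94 = 5247 \cdot 94 = 493218$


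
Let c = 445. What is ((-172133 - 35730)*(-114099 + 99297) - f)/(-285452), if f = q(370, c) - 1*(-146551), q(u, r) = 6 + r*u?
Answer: -3076476919/285452 ≈ -10778.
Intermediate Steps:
f = 311207 (f = (6 + 445*370) - 1*(-146551) = (6 + 164650) + 146551 = 164656 + 146551 = 311207)
((-172133 - 35730)*(-114099 + 99297) - f)/(-285452) = ((-172133 - 35730)*(-114099 + 99297) - 1*311207)/(-285452) = (-207863*(-14802) - 311207)*(-1/285452) = (3076788126 - 311207)*(-1/285452) = 3076476919*(-1/285452) = -3076476919/285452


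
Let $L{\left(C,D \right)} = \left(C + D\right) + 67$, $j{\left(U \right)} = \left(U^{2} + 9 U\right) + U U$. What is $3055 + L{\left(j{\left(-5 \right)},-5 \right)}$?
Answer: $3122$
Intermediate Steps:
$j{\left(U \right)} = 2 U^{2} + 9 U$ ($j{\left(U \right)} = \left(U^{2} + 9 U\right) + U^{2} = 2 U^{2} + 9 U$)
$L{\left(C,D \right)} = 67 + C + D$
$3055 + L{\left(j{\left(-5 \right)},-5 \right)} = 3055 - \left(-62 + 5 \left(9 + 2 \left(-5\right)\right)\right) = 3055 - \left(-62 + 5 \left(9 - 10\right)\right) = 3055 - -67 = 3055 + \left(67 + 5 - 5\right) = 3055 + 67 = 3122$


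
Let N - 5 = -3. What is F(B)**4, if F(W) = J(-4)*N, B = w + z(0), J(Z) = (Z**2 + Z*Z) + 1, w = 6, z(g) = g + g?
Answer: 18974736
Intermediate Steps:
z(g) = 2*g
N = 2 (N = 5 - 3 = 2)
J(Z) = 1 + 2*Z**2 (J(Z) = (Z**2 + Z**2) + 1 = 2*Z**2 + 1 = 1 + 2*Z**2)
B = 6 (B = 6 + 2*0 = 6 + 0 = 6)
F(W) = 66 (F(W) = (1 + 2*(-4)**2)*2 = (1 + 2*16)*2 = (1 + 32)*2 = 33*2 = 66)
F(B)**4 = 66**4 = 18974736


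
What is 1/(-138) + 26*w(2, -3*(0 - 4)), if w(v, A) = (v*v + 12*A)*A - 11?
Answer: 6332819/138 ≈ 45890.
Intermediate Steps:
w(v, A) = -11 + A*(v**2 + 12*A) (w(v, A) = (v**2 + 12*A)*A - 11 = A*(v**2 + 12*A) - 11 = -11 + A*(v**2 + 12*A))
1/(-138) + 26*w(2, -3*(0 - 4)) = 1/(-138) + 26*(-11 + 12*(-3*(0 - 4))**2 - 3*(0 - 4)*2**2) = -1/138 + 26*(-11 + 12*(-3*(-4))**2 - 3*(-4)*4) = -1/138 + 26*(-11 + 12*12**2 + 12*4) = -1/138 + 26*(-11 + 12*144 + 48) = -1/138 + 26*(-11 + 1728 + 48) = -1/138 + 26*1765 = -1/138 + 45890 = 6332819/138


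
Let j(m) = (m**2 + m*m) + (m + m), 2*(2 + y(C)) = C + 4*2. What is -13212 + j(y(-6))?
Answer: -13212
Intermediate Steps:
y(C) = 2 + C/2 (y(C) = -2 + (C + 4*2)/2 = -2 + (C + 8)/2 = -2 + (8 + C)/2 = -2 + (4 + C/2) = 2 + C/2)
j(m) = 2*m + 2*m**2 (j(m) = (m**2 + m**2) + 2*m = 2*m**2 + 2*m = 2*m + 2*m**2)
-13212 + j(y(-6)) = -13212 + 2*(2 + (1/2)*(-6))*(1 + (2 + (1/2)*(-6))) = -13212 + 2*(2 - 3)*(1 + (2 - 3)) = -13212 + 2*(-1)*(1 - 1) = -13212 + 2*(-1)*0 = -13212 + 0 = -13212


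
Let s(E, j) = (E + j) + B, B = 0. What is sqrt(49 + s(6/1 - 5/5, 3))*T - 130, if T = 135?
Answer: -130 + 135*sqrt(57) ≈ 889.23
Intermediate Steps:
s(E, j) = E + j (s(E, j) = (E + j) + 0 = E + j)
sqrt(49 + s(6/1 - 5/5, 3))*T - 130 = sqrt(49 + ((6/1 - 5/5) + 3))*135 - 130 = sqrt(49 + ((6*1 - 5*1/5) + 3))*135 - 130 = sqrt(49 + ((6 - 1) + 3))*135 - 130 = sqrt(49 + (5 + 3))*135 - 130 = sqrt(49 + 8)*135 - 130 = sqrt(57)*135 - 130 = 135*sqrt(57) - 130 = -130 + 135*sqrt(57)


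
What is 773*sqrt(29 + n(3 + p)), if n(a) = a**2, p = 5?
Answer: 773*sqrt(93) ≈ 7454.5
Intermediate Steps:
773*sqrt(29 + n(3 + p)) = 773*sqrt(29 + (3 + 5)**2) = 773*sqrt(29 + 8**2) = 773*sqrt(29 + 64) = 773*sqrt(93)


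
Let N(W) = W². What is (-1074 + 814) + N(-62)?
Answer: 3584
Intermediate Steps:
(-1074 + 814) + N(-62) = (-1074 + 814) + (-62)² = -260 + 3844 = 3584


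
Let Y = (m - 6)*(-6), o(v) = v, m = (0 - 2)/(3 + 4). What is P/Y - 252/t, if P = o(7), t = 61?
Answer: -63539/16104 ≈ -3.9455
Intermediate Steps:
m = -2/7 ≈ -0.28571
Y = 264/7 (Y = (-2/7 - 6)*(-6) = -44/7*(-6) = 264/7 ≈ 37.714)
P = 7
P/Y - 252/t = 7/(264/7) - 252/61 = 7*(7/264) - 252*1/61 = 49/264 - 252/61 = -63539/16104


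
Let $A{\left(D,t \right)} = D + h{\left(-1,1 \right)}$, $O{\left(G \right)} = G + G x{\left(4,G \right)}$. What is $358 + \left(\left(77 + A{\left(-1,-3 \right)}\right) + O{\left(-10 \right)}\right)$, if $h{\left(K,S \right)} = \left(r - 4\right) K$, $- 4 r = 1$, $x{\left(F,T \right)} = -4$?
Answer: $\frac{1873}{4} \approx 468.25$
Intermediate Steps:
$r = - \frac{1}{4}$ ($r = \left(- \frac{1}{4}\right) 1 = - \frac{1}{4} \approx -0.25$)
$O{\left(G \right)} = - 3 G$ ($O{\left(G \right)} = G + G \left(-4\right) = G - 4 G = - 3 G$)
$h{\left(K,S \right)} = - \frac{17 K}{4}$ ($h{\left(K,S \right)} = \left(- \frac{1}{4} - 4\right) K = - \frac{17 K}{4}$)
$A{\left(D,t \right)} = \frac{17}{4} + D$ ($A{\left(D,t \right)} = D - - \frac{17}{4} = D + \frac{17}{4} = \frac{17}{4} + D$)
$358 + \left(\left(77 + A{\left(-1,-3 \right)}\right) + O{\left(-10 \right)}\right) = 358 + \left(\left(77 + \left(\frac{17}{4} - 1\right)\right) - -30\right) = 358 + \left(\left(77 + \frac{13}{4}\right) + 30\right) = 358 + \left(\frac{321}{4} + 30\right) = 358 + \frac{441}{4} = \frac{1873}{4}$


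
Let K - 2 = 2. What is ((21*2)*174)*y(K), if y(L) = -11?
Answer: -80388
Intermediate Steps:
K = 4 (K = 2 + 2 = 4)
((21*2)*174)*y(K) = ((21*2)*174)*(-11) = (42*174)*(-11) = 7308*(-11) = -80388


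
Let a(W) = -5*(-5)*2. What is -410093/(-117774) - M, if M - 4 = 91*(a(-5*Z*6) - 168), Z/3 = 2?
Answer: 1264596209/117774 ≈ 10737.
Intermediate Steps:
Z = 6 (Z = 3*2 = 6)
a(W) = 50 (a(W) = 25*2 = 50)
M = -10734 (M = 4 + 91*(50 - 168) = 4 + 91*(-118) = 4 - 10738 = -10734)
-410093/(-117774) - M = -410093/(-117774) - 1*(-10734) = -410093*(-1/117774) + 10734 = 410093/117774 + 10734 = 1264596209/117774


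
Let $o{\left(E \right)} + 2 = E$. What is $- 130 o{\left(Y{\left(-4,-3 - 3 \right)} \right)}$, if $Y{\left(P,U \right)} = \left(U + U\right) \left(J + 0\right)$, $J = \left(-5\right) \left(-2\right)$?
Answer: $15860$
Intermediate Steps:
$J = 10$
$Y{\left(P,U \right)} = 20 U$ ($Y{\left(P,U \right)} = \left(U + U\right) \left(10 + 0\right) = 2 U 10 = 20 U$)
$o{\left(E \right)} = -2 + E$
$- 130 o{\left(Y{\left(-4,-3 - 3 \right)} \right)} = - 130 \left(-2 + 20 \left(-3 - 3\right)\right) = - 130 \left(-2 + 20 \left(-6\right)\right) = - 130 \left(-2 - 120\right) = \left(-130\right) \left(-122\right) = 15860$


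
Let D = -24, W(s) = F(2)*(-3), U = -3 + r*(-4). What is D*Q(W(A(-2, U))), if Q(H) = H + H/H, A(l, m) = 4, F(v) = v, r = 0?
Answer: 120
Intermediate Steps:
U = -3 (U = -3 + 0*(-4) = -3 + 0 = -3)
W(s) = -6 (W(s) = 2*(-3) = -6)
Q(H) = 1 + H (Q(H) = H + 1 = 1 + H)
D*Q(W(A(-2, U))) = -24*(1 - 6) = -24*(-5) = 120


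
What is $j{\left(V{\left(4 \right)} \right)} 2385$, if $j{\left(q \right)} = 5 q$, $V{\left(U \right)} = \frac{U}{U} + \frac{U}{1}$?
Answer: $59625$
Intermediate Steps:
$V{\left(U \right)} = 1 + U$ ($V{\left(U \right)} = 1 + U 1 = 1 + U$)
$j{\left(V{\left(4 \right)} \right)} 2385 = 5 \left(1 + 4\right) 2385 = 5 \cdot 5 \cdot 2385 = 25 \cdot 2385 = 59625$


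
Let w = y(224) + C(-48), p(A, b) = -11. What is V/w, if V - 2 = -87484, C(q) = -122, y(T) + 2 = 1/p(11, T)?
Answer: 962302/1365 ≈ 704.98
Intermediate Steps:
y(T) = -23/11 (y(T) = -2 + 1/(-11) = -2 - 1/11 = -23/11)
V = -87482 (V = 2 - 87484 = -87482)
w = -1365/11 (w = -23/11 - 122 = -1365/11 ≈ -124.09)
V/w = -87482/(-1365/11) = -87482*(-11/1365) = 962302/1365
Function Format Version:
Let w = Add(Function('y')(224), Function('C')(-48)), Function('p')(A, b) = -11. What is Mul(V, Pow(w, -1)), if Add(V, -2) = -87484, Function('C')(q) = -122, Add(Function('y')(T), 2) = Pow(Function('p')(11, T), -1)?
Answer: Rational(962302, 1365) ≈ 704.98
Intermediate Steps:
Function('y')(T) = Rational(-23, 11) (Function('y')(T) = Add(-2, Pow(-11, -1)) = Add(-2, Rational(-1, 11)) = Rational(-23, 11))
V = -87482 (V = Add(2, -87484) = -87482)
w = Rational(-1365, 11) (w = Add(Rational(-23, 11), -122) = Rational(-1365, 11) ≈ -124.09)
Mul(V, Pow(w, -1)) = Mul(-87482, Pow(Rational(-1365, 11), -1)) = Mul(-87482, Rational(-11, 1365)) = Rational(962302, 1365)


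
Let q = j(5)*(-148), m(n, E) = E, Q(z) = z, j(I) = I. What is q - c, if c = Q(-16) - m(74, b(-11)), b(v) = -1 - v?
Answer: -714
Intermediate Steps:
c = -26 (c = -16 - (-1 - 1*(-11)) = -16 - (-1 + 11) = -16 - 1*10 = -16 - 10 = -26)
q = -740 (q = 5*(-148) = -740)
q - c = -740 - 1*(-26) = -740 + 26 = -714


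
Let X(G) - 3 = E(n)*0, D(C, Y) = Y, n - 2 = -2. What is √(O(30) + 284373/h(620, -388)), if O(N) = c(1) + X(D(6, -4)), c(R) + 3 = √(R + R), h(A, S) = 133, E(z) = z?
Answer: √(104769 + 49*√2)/7 ≈ 46.255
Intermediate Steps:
n = 0 (n = 2 - 2 = 0)
c(R) = -3 + √2*√R (c(R) = -3 + √(R + R) = -3 + √(2*R) = -3 + √2*√R)
X(G) = 3 (X(G) = 3 + 0*0 = 3 + 0 = 3)
O(N) = √2 (O(N) = (-3 + √2*√1) + 3 = (-3 + √2*1) + 3 = (-3 + √2) + 3 = √2)
√(O(30) + 284373/h(620, -388)) = √(√2 + 284373/133) = √(√2 + 284373*(1/133)) = √(√2 + 14967/7) = √(14967/7 + √2)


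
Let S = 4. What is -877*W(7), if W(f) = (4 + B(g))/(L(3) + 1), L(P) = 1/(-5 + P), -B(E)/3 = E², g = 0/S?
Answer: -7016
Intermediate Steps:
g = 0 (g = 0/4 = 0*(¼) = 0)
B(E) = -3*E²
W(f) = 8 (W(f) = (4 - 3*0²)/(1/(-5 + 3) + 1) = (4 - 3*0)/(1/(-2) + 1) = (4 + 0)/(-½ + 1) = 4/(½) = 4*2 = 8)
-877*W(7) = -877*8 = -7016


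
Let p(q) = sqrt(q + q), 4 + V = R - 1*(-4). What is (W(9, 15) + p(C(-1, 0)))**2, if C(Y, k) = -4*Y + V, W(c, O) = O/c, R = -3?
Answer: 43/9 + 10*sqrt(2)/3 ≈ 9.4918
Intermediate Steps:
V = -3 (V = -4 + (-3 - 1*(-4)) = -4 + (-3 + 4) = -4 + 1 = -3)
C(Y, k) = -3 - 4*Y (C(Y, k) = -4*Y - 3 = -3 - 4*Y)
p(q) = sqrt(2)*sqrt(q) (p(q) = sqrt(2*q) = sqrt(2)*sqrt(q))
(W(9, 15) + p(C(-1, 0)))**2 = (15/9 + sqrt(2)*sqrt(-3 - 4*(-1)))**2 = (15*(1/9) + sqrt(2)*sqrt(-3 + 4))**2 = (5/3 + sqrt(2)*sqrt(1))**2 = (5/3 + sqrt(2)*1)**2 = (5/3 + sqrt(2))**2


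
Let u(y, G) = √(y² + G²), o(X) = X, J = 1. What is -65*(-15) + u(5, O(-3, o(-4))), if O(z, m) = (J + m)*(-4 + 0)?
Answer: 988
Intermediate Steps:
O(z, m) = -4 - 4*m (O(z, m) = (1 + m)*(-4 + 0) = (1 + m)*(-4) = -4 - 4*m)
u(y, G) = √(G² + y²)
-65*(-15) + u(5, O(-3, o(-4))) = -65*(-15) + √((-4 - 4*(-4))² + 5²) = 975 + √((-4 + 16)² + 25) = 975 + √(12² + 25) = 975 + √(144 + 25) = 975 + √169 = 975 + 13 = 988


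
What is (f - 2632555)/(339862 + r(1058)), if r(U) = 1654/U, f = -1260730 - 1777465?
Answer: -39997690/2397171 ≈ -16.685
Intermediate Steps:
f = -3038195
(f - 2632555)/(339862 + r(1058)) = (-3038195 - 2632555)/(339862 + 1654/1058) = -5670750/(339862 + 1654*(1/1058)) = -5670750/(339862 + 827/529) = -5670750/179787825/529 = -5670750*529/179787825 = -39997690/2397171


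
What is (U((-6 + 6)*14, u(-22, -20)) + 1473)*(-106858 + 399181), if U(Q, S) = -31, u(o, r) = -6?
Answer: 421529766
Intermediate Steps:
(U((-6 + 6)*14, u(-22, -20)) + 1473)*(-106858 + 399181) = (-31 + 1473)*(-106858 + 399181) = 1442*292323 = 421529766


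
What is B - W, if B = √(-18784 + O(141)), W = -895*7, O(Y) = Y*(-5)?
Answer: 6265 + I*√19489 ≈ 6265.0 + 139.6*I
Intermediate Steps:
O(Y) = -5*Y
W = -6265
B = I*√19489 (B = √(-18784 - 5*141) = √(-18784 - 705) = √(-19489) = I*√19489 ≈ 139.6*I)
B - W = I*√19489 - 1*(-6265) = I*√19489 + 6265 = 6265 + I*√19489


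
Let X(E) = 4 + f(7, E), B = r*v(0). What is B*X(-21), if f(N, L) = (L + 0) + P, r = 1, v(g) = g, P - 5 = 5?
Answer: 0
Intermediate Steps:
P = 10 (P = 5 + 5 = 10)
f(N, L) = 10 + L (f(N, L) = (L + 0) + 10 = L + 10 = 10 + L)
B = 0 (B = 1*0 = 0)
X(E) = 14 + E (X(E) = 4 + (10 + E) = 14 + E)
B*X(-21) = 0*(14 - 21) = 0*(-7) = 0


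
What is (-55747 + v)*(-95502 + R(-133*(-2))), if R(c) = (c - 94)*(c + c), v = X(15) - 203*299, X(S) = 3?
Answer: 465531118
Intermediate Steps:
v = -60694 (v = 3 - 203*299 = 3 - 60697 = -60694)
R(c) = 2*c*(-94 + c) (R(c) = (-94 + c)*(2*c) = 2*c*(-94 + c))
(-55747 + v)*(-95502 + R(-133*(-2))) = (-55747 - 60694)*(-95502 + 2*(-133*(-2))*(-94 - 133*(-2))) = -116441*(-95502 + 2*266*(-94 + 266)) = -116441*(-95502 + 2*266*172) = -116441*(-95502 + 91504) = -116441*(-3998) = 465531118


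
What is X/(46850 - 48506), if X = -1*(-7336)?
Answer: -917/207 ≈ -4.4300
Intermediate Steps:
X = 7336
X/(46850 - 48506) = 7336/(46850 - 48506) = 7336/(-1656) = 7336*(-1/1656) = -917/207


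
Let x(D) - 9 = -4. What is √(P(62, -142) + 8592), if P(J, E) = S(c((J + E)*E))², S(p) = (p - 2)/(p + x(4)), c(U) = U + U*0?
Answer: 2*√277474858341/11365 ≈ 92.698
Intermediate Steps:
x(D) = 5 (x(D) = 9 - 4 = 5)
c(U) = U (c(U) = U + 0 = U)
S(p) = (-2 + p)/(5 + p) (S(p) = (p - 2)/(p + 5) = (-2 + p)/(5 + p))
P(J, E) = (-2 + E*(E + J))²/(5 + E*(E + J))² (P(J, E) = ((-2 + (J + E)*E)/(5 + (J + E)*E))² = ((-2 + (E + J)*E)/(5 + (E + J)*E))² = ((-2 + E*(E + J))/(5 + E*(E + J)))² = (-2 + E*(E + J))²/(5 + E*(E + J))²)
√(P(62, -142) + 8592) = √((-2 - 142*(-142 + 62))²/(5 - 142*(-142 + 62))² + 8592) = √((-2 - 142*(-80))²/(5 - 142*(-80))² + 8592) = √((-2 + 11360)²/(5 + 11360)² + 8592) = √(11358²/11365² + 8592) = √(129004164*(1/129163225) + 8592) = √(129004164/129163225 + 8592) = √(1109899433364/129163225) = 2*√277474858341/11365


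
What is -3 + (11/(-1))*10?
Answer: -113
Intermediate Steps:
-3 + (11/(-1))*10 = -3 + (11*(-1))*10 = -3 - 11*10 = -3 - 110 = -113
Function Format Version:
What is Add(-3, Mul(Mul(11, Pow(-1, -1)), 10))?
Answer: -113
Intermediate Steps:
Add(-3, Mul(Mul(11, Pow(-1, -1)), 10)) = Add(-3, Mul(Mul(11, -1), 10)) = Add(-3, Mul(-11, 10)) = Add(-3, -110) = -113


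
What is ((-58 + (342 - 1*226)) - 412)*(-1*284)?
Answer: 100536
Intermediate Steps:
((-58 + (342 - 1*226)) - 412)*(-1*284) = ((-58 + (342 - 226)) - 412)*(-284) = ((-58 + 116) - 412)*(-284) = (58 - 412)*(-284) = -354*(-284) = 100536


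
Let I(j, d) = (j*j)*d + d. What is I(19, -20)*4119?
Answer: -29821560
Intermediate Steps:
I(j, d) = d + d*j² (I(j, d) = j²*d + d = d*j² + d = d + d*j²)
I(19, -20)*4119 = -20*(1 + 19²)*4119 = -20*(1 + 361)*4119 = -20*362*4119 = -7240*4119 = -29821560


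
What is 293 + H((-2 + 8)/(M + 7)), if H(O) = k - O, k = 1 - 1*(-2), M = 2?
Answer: 886/3 ≈ 295.33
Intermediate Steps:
k = 3 (k = 1 + 2 = 3)
H(O) = 3 - O
293 + H((-2 + 8)/(M + 7)) = 293 + (3 - (-2 + 8)/(2 + 7)) = 293 + (3 - 6/9) = 293 + (3 - 1*⅔) = 293 + (3 - ⅔) = 293 + 7/3 = 886/3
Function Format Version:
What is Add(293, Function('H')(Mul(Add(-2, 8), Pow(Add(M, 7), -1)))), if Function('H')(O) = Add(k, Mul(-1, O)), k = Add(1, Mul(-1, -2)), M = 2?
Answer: Rational(886, 3) ≈ 295.33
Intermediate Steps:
k = 3 (k = Add(1, 2) = 3)
Function('H')(O) = Add(3, Mul(-1, O))
Add(293, Function('H')(Mul(Add(-2, 8), Pow(Add(M, 7), -1)))) = Add(293, Add(3, Mul(-1, Mul(Add(-2, 8), Pow(Add(2, 7), -1))))) = Add(293, Add(3, Mul(-1, Mul(6, Pow(9, -1))))) = Add(293, Add(3, Mul(-1, Mul(6, Rational(1, 9))))) = Add(293, Add(3, Mul(-1, Rational(2, 3)))) = Add(293, Add(3, Rational(-2, 3))) = Add(293, Rational(7, 3)) = Rational(886, 3)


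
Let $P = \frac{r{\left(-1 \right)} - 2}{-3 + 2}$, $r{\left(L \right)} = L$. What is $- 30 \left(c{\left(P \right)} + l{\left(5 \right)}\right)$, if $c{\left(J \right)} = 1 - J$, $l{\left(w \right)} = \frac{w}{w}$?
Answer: $30$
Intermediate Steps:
$l{\left(w \right)} = 1$
$P = 3$ ($P = \frac{-1 - 2}{-3 + 2} = - \frac{3}{-1} = \left(-3\right) \left(-1\right) = 3$)
$- 30 \left(c{\left(P \right)} + l{\left(5 \right)}\right) = - 30 \left(\left(1 - 3\right) + 1\right) = - 30 \left(-2 + 1\right) = \left(-30\right) \left(-1\right) = 30$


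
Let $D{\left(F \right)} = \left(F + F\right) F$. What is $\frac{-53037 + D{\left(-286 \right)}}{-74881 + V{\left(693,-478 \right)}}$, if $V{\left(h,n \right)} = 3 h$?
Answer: $- \frac{110555}{72802} \approx -1.5186$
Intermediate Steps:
$D{\left(F \right)} = 2 F^{2}$ ($D{\left(F \right)} = 2 F F = 2 F^{2}$)
$\frac{-53037 + D{\left(-286 \right)}}{-74881 + V{\left(693,-478 \right)}} = \frac{-53037 + 2 \left(-286\right)^{2}}{-74881 + 3 \cdot 693} = \frac{-53037 + 2 \cdot 81796}{-74881 + 2079} = \frac{-53037 + 163592}{-72802} = 110555 \left(- \frac{1}{72802}\right) = - \frac{110555}{72802}$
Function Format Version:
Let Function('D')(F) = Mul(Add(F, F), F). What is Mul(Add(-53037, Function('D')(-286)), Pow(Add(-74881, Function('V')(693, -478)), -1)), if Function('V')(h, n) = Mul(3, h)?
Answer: Rational(-110555, 72802) ≈ -1.5186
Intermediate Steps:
Function('D')(F) = Mul(2, Pow(F, 2)) (Function('D')(F) = Mul(Mul(2, F), F) = Mul(2, Pow(F, 2)))
Mul(Add(-53037, Function('D')(-286)), Pow(Add(-74881, Function('V')(693, -478)), -1)) = Mul(Add(-53037, Mul(2, Pow(-286, 2))), Pow(Add(-74881, Mul(3, 693)), -1)) = Mul(Add(-53037, Mul(2, 81796)), Pow(Add(-74881, 2079), -1)) = Mul(Add(-53037, 163592), Pow(-72802, -1)) = Mul(110555, Rational(-1, 72802)) = Rational(-110555, 72802)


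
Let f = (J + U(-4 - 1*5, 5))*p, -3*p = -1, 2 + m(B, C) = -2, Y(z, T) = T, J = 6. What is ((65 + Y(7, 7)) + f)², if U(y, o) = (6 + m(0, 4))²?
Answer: 51076/9 ≈ 5675.1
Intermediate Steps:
m(B, C) = -4 (m(B, C) = -2 - 2 = -4)
U(y, o) = 4 (U(y, o) = (6 - 4)² = 2² = 4)
p = ⅓ (p = -⅓*(-1) = ⅓ ≈ 0.33333)
f = 10/3 (f = (6 + 4)*(⅓) = 10*(⅓) = 10/3 ≈ 3.3333)
((65 + Y(7, 7)) + f)² = ((65 + 7) + 10/3)² = (72 + 10/3)² = (226/3)² = 51076/9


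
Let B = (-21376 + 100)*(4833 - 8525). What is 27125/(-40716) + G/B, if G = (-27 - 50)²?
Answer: -168601951/253108752 ≈ -0.66612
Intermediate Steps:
G = 5929 (G = (-77)² = 5929)
B = 78550992 (B = -21276*(-3692) = 78550992)
27125/(-40716) + G/B = 27125/(-40716) + 5929/78550992 = 27125*(-1/40716) + 5929*(1/78550992) = -27125/40716 + 5929/78550992 = -168601951/253108752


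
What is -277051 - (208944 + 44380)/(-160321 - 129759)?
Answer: -20091675189/72520 ≈ -2.7705e+5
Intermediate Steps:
-277051 - (208944 + 44380)/(-160321 - 129759) = -277051 - 253324/(-290080) = -277051 - 253324*(-1)/290080 = -277051 - 1*(-63331/72520) = -277051 + 63331/72520 = -20091675189/72520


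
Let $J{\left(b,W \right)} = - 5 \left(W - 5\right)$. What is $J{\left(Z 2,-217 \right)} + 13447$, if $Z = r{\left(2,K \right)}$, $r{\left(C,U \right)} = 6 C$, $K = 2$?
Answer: $14557$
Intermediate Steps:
$Z = 12$ ($Z = 6 \cdot 2 = 12$)
$J{\left(b,W \right)} = 25 - 5 W$ ($J{\left(b,W \right)} = - 5 \left(-5 + W\right) = 25 - 5 W$)
$J{\left(Z 2,-217 \right)} + 13447 = \left(25 - -1085\right) + 13447 = \left(25 + 1085\right) + 13447 = 1110 + 13447 = 14557$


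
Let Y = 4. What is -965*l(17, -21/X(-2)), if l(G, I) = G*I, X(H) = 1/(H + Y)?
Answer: 689010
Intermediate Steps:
X(H) = 1/(4 + H) (X(H) = 1/(H + 4) = 1/(4 + H))
-965*l(17, -21/X(-2)) = -16405*(-21/(1/(4 - 2))) = -16405*(-21/(1/2)) = -16405*(-21/½) = -16405*(-21*2) = -16405*(-42) = -965*(-714) = 689010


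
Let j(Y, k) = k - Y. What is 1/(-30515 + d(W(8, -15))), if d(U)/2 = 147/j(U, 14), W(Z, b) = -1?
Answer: -5/152477 ≈ -3.2792e-5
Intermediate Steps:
d(U) = 294/(14 - U) (d(U) = 2*(147/(14 - U)) = 294/(14 - U))
1/(-30515 + d(W(8, -15))) = 1/(-30515 - 294/(-14 - 1)) = 1/(-30515 - 294/(-15)) = 1/(-30515 - 294*(-1/15)) = 1/(-30515 + 98/5) = 1/(-152477/5) = -5/152477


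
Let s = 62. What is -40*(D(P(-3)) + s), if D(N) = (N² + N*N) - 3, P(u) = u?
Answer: -3080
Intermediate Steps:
D(N) = -3 + 2*N² (D(N) = (N² + N²) - 3 = 2*N² - 3 = -3 + 2*N²)
-40*(D(P(-3)) + s) = -40*((-3 + 2*(-3)²) + 62) = -40*((-3 + 2*9) + 62) = -40*((-3 + 18) + 62) = -40*(15 + 62) = -40*77 = -3080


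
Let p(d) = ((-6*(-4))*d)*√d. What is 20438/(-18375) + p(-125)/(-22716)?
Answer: -20438/18375 + 1250*I*√5/1893 ≈ -1.1123 + 1.4765*I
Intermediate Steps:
p(d) = 24*d^(3/2) (p(d) = (24*d)*√d = 24*d^(3/2))
20438/(-18375) + p(-125)/(-22716) = 20438/(-18375) + (24*(-125)^(3/2))/(-22716) = 20438*(-1/18375) + (24*(-625*I*√5))*(-1/22716) = -20438/18375 - 15000*I*√5*(-1/22716) = -20438/18375 + 1250*I*√5/1893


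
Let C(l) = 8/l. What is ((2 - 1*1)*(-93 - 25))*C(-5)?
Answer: 944/5 ≈ 188.80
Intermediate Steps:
((2 - 1*1)*(-93 - 25))*C(-5) = ((2 - 1*1)*(-93 - 25))*(8/(-5)) = ((2 - 1)*(-118))*(8*(-⅕)) = (1*(-118))*(-8/5) = -118*(-8/5) = 944/5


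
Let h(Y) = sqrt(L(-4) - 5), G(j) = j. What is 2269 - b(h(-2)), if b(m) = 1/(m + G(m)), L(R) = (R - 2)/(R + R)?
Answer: 2269 + I*sqrt(17)/17 ≈ 2269.0 + 0.24254*I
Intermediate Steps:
L(R) = (-2 + R)/(2*R) (L(R) = (-2 + R)/((2*R)) = (-2 + R)*(1/(2*R)) = (-2 + R)/(2*R))
h(Y) = I*sqrt(17)/2 (h(Y) = sqrt((1/2)*(-2 - 4)/(-4) - 5) = sqrt((1/2)*(-1/4)*(-6) - 5) = sqrt(3/4 - 5) = sqrt(-17/4) = I*sqrt(17)/2)
b(m) = 1/(2*m) (b(m) = 1/(m + m) = 1/(2*m))
2269 - b(h(-2)) = 2269 - 1/(2*(I*sqrt(17)/2)) = 2269 - (-2*I*sqrt(17)/17)/2 = 2269 - (-1)*I*sqrt(17)/17 = 2269 + I*sqrt(17)/17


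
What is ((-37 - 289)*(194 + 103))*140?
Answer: -13555080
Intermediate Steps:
((-37 - 289)*(194 + 103))*140 = -326*297*140 = -96822*140 = -13555080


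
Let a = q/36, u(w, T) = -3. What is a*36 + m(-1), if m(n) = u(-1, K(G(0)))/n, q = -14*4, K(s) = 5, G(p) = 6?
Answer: -53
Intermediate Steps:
q = -56
a = -14/9 (a = -56/36 = -56*1/36 = -14/9 ≈ -1.5556)
m(n) = -3/n
a*36 + m(-1) = -14/9*36 - 3/(-1) = -56 - 3*(-1) = -56 + 3 = -53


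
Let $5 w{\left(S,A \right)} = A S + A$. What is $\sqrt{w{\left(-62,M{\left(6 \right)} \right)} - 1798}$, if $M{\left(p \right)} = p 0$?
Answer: $i \sqrt{1798} \approx 42.403 i$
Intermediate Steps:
$M{\left(p \right)} = 0$
$w{\left(S,A \right)} = \frac{A}{5} + \frac{A S}{5}$ ($w{\left(S,A \right)} = \frac{A S + A}{5} = \frac{A + A S}{5} = \frac{A}{5} + \frac{A S}{5}$)
$\sqrt{w{\left(-62,M{\left(6 \right)} \right)} - 1798} = \sqrt{\frac{1}{5} \cdot 0 \left(1 - 62\right) - 1798} = \sqrt{\frac{1}{5} \cdot 0 \left(-61\right) - 1798} = \sqrt{0 - 1798} = \sqrt{-1798} = i \sqrt{1798}$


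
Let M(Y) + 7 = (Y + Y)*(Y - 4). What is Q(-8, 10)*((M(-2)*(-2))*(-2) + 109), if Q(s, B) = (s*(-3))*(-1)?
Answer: -4248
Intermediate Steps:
M(Y) = -7 + 2*Y*(-4 + Y) (M(Y) = -7 + (Y + Y)*(Y - 4) = -7 + (2*Y)*(-4 + Y) = -7 + 2*Y*(-4 + Y))
Q(s, B) = 3*s (Q(s, B) = -3*s*(-1) = 3*s)
Q(-8, 10)*((M(-2)*(-2))*(-2) + 109) = (3*(-8))*(((-7 - 8*(-2) + 2*(-2)²)*(-2))*(-2) + 109) = -24*(((-7 + 16 + 2*4)*(-2))*(-2) + 109) = -24*(((-7 + 16 + 8)*(-2))*(-2) + 109) = -24*((17*(-2))*(-2) + 109) = -24*(-34*(-2) + 109) = -24*(68 + 109) = -24*177 = -4248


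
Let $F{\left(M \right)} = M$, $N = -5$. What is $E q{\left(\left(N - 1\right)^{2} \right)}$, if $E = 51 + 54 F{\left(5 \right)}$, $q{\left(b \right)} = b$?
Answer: $11556$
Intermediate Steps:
$E = 321$ ($E = 51 + 54 \cdot 5 = 51 + 270 = 321$)
$E q{\left(\left(N - 1\right)^{2} \right)} = 321 \left(-5 - 1\right)^{2} = 321 \left(-6\right)^{2} = 321 \cdot 36 = 11556$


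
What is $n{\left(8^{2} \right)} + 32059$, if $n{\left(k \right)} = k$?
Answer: $32123$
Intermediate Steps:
$n{\left(8^{2} \right)} + 32059 = 8^{2} + 32059 = 64 + 32059 = 32123$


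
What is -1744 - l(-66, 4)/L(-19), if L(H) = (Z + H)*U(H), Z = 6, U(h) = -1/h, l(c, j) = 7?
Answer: -22539/13 ≈ -1733.8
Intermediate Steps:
L(H) = -(6 + H)/H (L(H) = (6 + H)*(-1/H) = -(6 + H)/H)
-1744 - l(-66, 4)/L(-19) = -1744 - 7/((-6 - 1*(-19))/(-19)) = -1744 - 7/((-(-6 + 19)/19)) = -1744 - 7/((-1/19*13)) = -1744 - 7/(-13/19) = -1744 - 7*(-19)/13 = -1744 - 1*(-133/13) = -1744 + 133/13 = -22539/13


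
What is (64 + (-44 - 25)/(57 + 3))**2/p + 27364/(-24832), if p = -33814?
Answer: -3198049181/2623966400 ≈ -1.2188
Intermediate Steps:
(64 + (-44 - 25)/(57 + 3))**2/p + 27364/(-24832) = (64 + (-44 - 25)/(57 + 3))**2/(-33814) + 27364/(-24832) = (64 - 69/60)**2*(-1/33814) + 27364*(-1/24832) = (64 - 69*1/60)**2*(-1/33814) - 6841/6208 = (64 - 23/20)**2*(-1/33814) - 6841/6208 = (1257/20)**2*(-1/33814) - 6841/6208 = (1580049/400)*(-1/33814) - 6841/6208 = -1580049/13525600 - 6841/6208 = -3198049181/2623966400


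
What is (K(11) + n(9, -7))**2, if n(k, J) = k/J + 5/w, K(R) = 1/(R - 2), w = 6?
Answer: 1849/15876 ≈ 0.11647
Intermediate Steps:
K(R) = 1/(-2 + R)
n(k, J) = 5/6 + k/J (n(k, J) = k/J + 5/6 = 5/6 + k/J)
(K(11) + n(9, -7))**2 = (1/(-2 + 11) + (5/6 + 9/(-7)))**2 = (1/9 + (5/6 + 9*(-1/7)))**2 = (1/9 + (5/6 - 9/7))**2 = (1/9 - 19/42)**2 = (-43/126)**2 = 1849/15876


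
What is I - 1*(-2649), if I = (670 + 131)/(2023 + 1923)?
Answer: 10453755/3946 ≈ 2649.2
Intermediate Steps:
I = 801/3946 ≈ 0.20299
I - 1*(-2649) = 801/3946 - 1*(-2649) = 801/3946 + 2649 = 10453755/3946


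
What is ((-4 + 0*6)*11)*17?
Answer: -748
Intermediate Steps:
((-4 + 0*6)*11)*17 = ((-4 + 0)*11)*17 = -4*11*17 = -44*17 = -748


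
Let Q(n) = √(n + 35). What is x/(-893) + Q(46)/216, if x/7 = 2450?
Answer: -410707/21432 ≈ -19.163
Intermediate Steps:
x = 17150 (x = 7*2450 = 17150)
Q(n) = √(35 + n)
x/(-893) + Q(46)/216 = 17150/(-893) + √(35 + 46)/216 = 17150*(-1/893) + √81*(1/216) = -17150/893 + 9*(1/216) = -17150/893 + 1/24 = -410707/21432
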